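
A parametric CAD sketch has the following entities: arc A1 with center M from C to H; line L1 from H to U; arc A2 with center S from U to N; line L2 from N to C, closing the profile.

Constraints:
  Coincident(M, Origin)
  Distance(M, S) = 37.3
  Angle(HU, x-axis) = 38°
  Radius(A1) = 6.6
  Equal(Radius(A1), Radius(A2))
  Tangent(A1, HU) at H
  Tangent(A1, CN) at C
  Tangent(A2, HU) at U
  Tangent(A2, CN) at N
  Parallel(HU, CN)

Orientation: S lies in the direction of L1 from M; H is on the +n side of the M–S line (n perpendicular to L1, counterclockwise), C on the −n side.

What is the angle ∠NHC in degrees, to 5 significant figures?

70.512°

Tangency of A1 to both parallel lines with radius 6.6 puts H and C at M ± 6.6·n: H = (-4.0634, 5.2009), C = (4.0634, -5.2009). Equal radii place U and N the same way about S: U = S + 6.6·n = (25.329, 28.165), N = S − 6.6·n = (33.456, 17.763). Then cos ∠NHC = HN·HC / (|HN||HC|), giving 70.512°.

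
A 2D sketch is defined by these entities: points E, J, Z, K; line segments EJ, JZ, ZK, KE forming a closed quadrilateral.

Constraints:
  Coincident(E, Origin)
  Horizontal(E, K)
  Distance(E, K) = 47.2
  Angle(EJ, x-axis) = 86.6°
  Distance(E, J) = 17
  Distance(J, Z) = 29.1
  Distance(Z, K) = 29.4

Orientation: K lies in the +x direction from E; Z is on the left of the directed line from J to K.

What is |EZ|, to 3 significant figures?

37.6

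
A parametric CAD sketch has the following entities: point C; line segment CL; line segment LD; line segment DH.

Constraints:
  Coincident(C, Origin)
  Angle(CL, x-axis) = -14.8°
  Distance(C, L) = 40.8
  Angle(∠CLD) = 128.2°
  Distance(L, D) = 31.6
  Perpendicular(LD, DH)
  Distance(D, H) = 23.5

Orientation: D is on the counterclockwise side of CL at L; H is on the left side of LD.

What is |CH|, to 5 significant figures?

57.473

C is at the origin; CL runs at -14.8° with length 40.8, so L = 40.8·(cos -14.8°, sin -14.8°) = (39.446, -10.422). ∠CLD = 128.2°, so LD runs at -14.8° + (180° − 128.2°) = 37.000° from the x-axis; with |LD| = 31.6, D = L + 31.6·(cos 37.000°, sin 37.000°) = (64.683, 8.5952). LD is perpendicular to DH; with |DH| = 23.5 on the left of LD, H = D + 23.5·(-0.60182, 0.79864) = (50.541, 27.363). Then |CH| = |H − C| = 57.473.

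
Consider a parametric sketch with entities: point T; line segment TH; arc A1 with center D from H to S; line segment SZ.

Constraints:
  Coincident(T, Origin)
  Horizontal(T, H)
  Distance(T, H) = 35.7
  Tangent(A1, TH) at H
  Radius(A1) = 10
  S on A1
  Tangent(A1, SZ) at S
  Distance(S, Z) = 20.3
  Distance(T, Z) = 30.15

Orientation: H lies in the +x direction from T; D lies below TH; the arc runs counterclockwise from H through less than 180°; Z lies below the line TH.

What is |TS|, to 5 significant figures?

27.258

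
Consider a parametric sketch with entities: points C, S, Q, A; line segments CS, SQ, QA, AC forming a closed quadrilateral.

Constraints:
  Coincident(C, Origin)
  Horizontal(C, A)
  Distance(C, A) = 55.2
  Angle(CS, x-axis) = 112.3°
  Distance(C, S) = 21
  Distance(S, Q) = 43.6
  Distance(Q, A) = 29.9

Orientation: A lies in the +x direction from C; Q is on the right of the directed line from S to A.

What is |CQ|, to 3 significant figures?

27.3

C is at the origin; CA is horizontal with |CA| = 55.2 and A in +x, so A = (55.2, 0). CS runs at 112.3° with |CS| = 21.0, so S = (-7.97, 19.4). Q is determined by |SQ| = 43.6 and |QA| = 29.9 together: it lies at the intersection of circle(S, 43.6) and circle(A, 29.9). With |SA| = 66.1, the foot of the radical line on SA is 40.7 from S and the perpendicular offset is √(43.6² − 40.7²) = 15.7. Taking the right-of-SA solution: Q = (26.3, -7.56).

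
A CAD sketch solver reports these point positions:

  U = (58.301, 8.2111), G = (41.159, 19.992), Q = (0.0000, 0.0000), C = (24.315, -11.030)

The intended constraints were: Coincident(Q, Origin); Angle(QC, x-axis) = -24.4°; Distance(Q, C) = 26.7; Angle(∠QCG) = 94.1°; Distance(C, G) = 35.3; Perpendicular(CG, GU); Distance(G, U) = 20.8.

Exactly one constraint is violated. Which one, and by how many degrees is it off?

Perpendicular(CG, GU) — off by 6.00°.

Q = (0.00, 0.00) ✓; QC at -24.40° ✓; |QC| = 26.70 ✓; ∠QCG = 94.10° ✓; |CG| = 35.30 ✓; ∠(CG, GU) = 96.00° ✗; |GU| = 20.80 ✓.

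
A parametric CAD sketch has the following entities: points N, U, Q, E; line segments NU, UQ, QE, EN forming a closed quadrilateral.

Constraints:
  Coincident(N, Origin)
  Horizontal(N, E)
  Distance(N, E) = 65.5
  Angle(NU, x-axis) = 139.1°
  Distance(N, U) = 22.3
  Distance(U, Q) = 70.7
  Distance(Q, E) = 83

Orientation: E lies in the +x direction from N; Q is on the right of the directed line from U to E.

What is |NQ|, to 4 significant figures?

53.56

Checks: |UQ| = 70.70 ✓; |QE| = 83.00 ✓.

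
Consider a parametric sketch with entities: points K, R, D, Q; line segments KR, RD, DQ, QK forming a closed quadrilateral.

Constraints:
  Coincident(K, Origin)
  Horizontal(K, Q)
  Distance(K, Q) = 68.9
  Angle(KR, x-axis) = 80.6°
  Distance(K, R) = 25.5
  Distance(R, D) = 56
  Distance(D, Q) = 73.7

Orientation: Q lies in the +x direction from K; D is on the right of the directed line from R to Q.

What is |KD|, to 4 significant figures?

30.86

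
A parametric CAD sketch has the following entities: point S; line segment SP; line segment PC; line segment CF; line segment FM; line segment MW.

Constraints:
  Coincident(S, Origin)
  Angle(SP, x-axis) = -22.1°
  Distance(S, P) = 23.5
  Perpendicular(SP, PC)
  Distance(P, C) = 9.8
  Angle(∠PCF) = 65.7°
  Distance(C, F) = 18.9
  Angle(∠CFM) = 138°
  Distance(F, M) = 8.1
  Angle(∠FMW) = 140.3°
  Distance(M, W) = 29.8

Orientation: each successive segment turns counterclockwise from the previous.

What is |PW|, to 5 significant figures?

36.183

S is at the origin; SP runs at -22.1° with length 23.5, so P = (21.773, -8.8413). The perpendicularity gives PC at right angles to SP, so PC runs at 67.900°; with |PC| = 9.8, C = (25.460, 0.23871). ∠PCF = 65.7° gives CF at -177.80° from the x-axis; with |CF| = 18.9, F = (6.5744, -0.48682). ∠CFM = 138.0° gives FM at -135.80° from the x-axis; with |FM| = 8.1, M = (0.76738, -6.1339). ∠FMW = 140.3° gives MW at -96.100° from the x-axis; with |MW| = 29.8, W = (-2.3993, -35.765). Then |PW| = |W − P| = 36.183.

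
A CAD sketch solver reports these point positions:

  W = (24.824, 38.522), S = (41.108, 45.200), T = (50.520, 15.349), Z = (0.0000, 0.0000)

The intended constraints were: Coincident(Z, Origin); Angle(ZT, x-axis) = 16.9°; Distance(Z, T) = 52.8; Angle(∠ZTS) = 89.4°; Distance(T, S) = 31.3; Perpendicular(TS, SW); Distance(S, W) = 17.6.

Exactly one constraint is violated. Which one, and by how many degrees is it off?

Perpendicular(TS, SW) — off by 4.80°.

Z = (0.00, 0.00) ✓; ZT at 16.90° ✓; |ZT| = 52.80 ✓; ∠ZTS = 89.40° ✓; |TS| = 31.30 ✓; ∠(TS, SW) = 94.80° ✗; |SW| = 17.60 ✓.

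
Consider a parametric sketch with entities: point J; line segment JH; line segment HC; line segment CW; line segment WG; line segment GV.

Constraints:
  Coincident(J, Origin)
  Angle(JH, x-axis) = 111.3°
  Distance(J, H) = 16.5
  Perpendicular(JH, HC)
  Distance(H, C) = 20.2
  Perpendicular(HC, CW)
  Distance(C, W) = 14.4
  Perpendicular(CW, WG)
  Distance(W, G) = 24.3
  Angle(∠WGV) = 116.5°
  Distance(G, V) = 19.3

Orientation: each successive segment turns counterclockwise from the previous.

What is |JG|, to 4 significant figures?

4.607

J is at the origin; JH runs at 111.3° with length 16.5, so H = (-5.994, 15.37). JH is perpendicular to HC, so HC runs at -158.7°; with |HC| = 20.2, C = (-24.81, 8.035). The perpendicularity gives CW at right angles to HC, so CW runs at -68.70°; with |CW| = 14.4, W = (-19.58, -5.381). CW is perpendicular to WG, so WG runs at 21.30°; with |WG| = 24.3, G = (3.057, 3.446). Then |JG| = |G − J| = 4.607.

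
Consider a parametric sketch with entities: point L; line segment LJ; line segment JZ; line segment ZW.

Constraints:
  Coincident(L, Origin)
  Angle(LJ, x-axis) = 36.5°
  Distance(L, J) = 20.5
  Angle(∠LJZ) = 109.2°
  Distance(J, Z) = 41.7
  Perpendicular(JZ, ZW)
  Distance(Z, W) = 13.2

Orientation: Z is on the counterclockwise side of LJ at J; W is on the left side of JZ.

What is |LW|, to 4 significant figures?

48.83

L is at the origin; LJ runs at 36.5° with length 20.5, so J = 20.5·(cos 36.5°, sin 36.5°) = (16.48, 12.19). ∠LJZ = 109.2°, so JZ runs at 36.5° + (180° − 109.2°) = 107.3° from the x-axis; with |JZ| = 41.7, Z = J + 41.7·(cos 107.3°, sin 107.3°) = (4.079, 52.01). The perpendicularity gives ZW at right angles to JZ; with |ZW| = 13.2 on the left of JZ, W = Z + 13.2·(-0.9548, -0.2974) = (-8.524, 48.08). Then |LW| = |W − L| = 48.83.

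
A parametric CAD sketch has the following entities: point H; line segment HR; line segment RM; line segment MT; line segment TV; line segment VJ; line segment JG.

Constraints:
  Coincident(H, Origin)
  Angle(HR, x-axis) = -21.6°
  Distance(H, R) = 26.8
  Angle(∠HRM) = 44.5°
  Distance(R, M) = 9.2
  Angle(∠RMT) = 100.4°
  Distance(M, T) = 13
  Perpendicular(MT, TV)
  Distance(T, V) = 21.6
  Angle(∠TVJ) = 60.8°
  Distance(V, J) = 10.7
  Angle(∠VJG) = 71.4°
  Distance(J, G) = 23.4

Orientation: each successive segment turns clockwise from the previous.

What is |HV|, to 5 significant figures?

28.890

H is at the origin; HR runs at -21.6° with length 26.8, so R = (24.918, -9.8657). ∠HRM = 44.5° gives RM at -157.10° from the x-axis; with |RM| = 9.2, M = (16.443, -13.446). ∠RMT = 100.4° gives MT at 123.30° from the x-axis; with |MT| = 13.0, T = (9.3058, -2.5802). MT is perpendicular to TV, so TV runs at 33.300°; with |TV| = 21.6, V = (27.359, 9.2787). Then |HV| = |V − H| = 28.890.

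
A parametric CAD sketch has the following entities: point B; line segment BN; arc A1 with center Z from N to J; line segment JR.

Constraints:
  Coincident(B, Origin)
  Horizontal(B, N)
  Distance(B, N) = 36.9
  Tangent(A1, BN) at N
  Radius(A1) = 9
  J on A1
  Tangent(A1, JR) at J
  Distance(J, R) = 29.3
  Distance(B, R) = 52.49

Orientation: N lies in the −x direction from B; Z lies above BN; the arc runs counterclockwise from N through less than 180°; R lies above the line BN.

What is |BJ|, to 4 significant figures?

30.18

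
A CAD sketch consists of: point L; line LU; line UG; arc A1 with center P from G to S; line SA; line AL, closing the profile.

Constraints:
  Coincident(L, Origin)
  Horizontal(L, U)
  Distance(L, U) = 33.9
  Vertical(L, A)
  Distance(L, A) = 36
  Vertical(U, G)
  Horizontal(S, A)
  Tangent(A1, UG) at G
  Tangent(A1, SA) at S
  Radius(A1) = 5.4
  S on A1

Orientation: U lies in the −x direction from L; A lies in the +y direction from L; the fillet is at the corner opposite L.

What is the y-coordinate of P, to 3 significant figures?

30.6

L is at the origin; LU is horizontal with |LU| = 33.9 and U on the −x side, so U = (-33.9, 0.00). LA is vertical with |LA| = 36.0 and A on the +y side, so A = (0.00, 36.0). The virtual corner opposite L is at (-33.9, 36.0). Tangency of A1 to UG means the radius PG is perpendicular to UG and A1 meets SA tangentially, so PS is at right angles to SA, with radius 5.4, so the center P sits 5.4 in from both sides at P = (-28.5, 30.6). So P.y = 30.6.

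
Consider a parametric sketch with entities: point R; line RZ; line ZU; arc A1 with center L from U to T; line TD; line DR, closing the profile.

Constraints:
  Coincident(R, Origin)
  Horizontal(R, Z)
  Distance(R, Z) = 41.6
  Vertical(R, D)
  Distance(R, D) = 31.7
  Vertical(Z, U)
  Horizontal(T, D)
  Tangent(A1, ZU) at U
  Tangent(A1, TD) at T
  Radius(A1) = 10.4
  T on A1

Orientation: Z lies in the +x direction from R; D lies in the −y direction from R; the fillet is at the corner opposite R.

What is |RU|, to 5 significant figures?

46.736

The virtual corner opposite R is at (41.600, -31.700). Since A1 is tangent to ZU there, LU ⟂ ZU and the tangent condition forces LT to be normal to TD, with radius 10.4, so the center L sits 10.4 in from both sides at L = (31.200, -21.300). That places the tangent points at U = (41.600, -21.300) on ZU and T = (31.200, -31.700) on TD. Then |RU| = |U − R| = 46.736.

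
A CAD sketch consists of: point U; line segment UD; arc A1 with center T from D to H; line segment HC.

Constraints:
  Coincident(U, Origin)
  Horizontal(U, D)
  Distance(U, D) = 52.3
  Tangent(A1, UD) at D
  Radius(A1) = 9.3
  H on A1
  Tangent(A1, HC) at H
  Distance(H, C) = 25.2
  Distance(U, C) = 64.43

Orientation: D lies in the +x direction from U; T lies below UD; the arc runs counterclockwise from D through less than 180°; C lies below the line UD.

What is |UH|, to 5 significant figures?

45.557

Checks: U = (0.00, 0.00) ✓; U.y = 0.00, D.y = 0.00 ✓; |TH| = 9.300 ✓; ∠(TH, HC) = 90.00° ✓; |HC| = 25.20 ✓; |UC| = 64.43 ✓.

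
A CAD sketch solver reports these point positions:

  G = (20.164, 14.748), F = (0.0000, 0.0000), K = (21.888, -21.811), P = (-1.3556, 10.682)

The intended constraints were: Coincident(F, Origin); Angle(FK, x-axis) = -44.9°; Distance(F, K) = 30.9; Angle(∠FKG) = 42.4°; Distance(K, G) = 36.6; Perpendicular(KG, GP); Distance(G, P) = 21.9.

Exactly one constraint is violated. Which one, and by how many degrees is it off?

Perpendicular(KG, GP) — off by 8.00°.

F = (0.00, 0.00) ✓; FK at -44.90° ✓; |FK| = 30.90 ✓; ∠FKG = 42.40° ✓; |KG| = 36.60 ✓; ∠(KG, GP) = 98.00° ✗; |GP| = 21.90 ✓.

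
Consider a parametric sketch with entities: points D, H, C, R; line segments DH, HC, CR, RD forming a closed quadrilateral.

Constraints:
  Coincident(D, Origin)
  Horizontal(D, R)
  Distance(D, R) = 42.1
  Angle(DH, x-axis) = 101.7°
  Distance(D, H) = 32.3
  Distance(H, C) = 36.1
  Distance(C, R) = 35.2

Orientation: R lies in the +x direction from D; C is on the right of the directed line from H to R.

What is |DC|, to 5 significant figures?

7.1914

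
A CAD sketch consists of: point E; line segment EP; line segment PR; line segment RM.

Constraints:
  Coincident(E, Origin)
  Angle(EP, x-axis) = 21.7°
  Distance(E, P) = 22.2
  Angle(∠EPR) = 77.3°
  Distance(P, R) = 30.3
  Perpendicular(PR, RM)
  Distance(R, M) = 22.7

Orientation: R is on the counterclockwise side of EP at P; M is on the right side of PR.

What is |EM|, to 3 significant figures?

51.1

∠EPR = 77.3°, so PR runs at 21.7° + (180° − 77.3°) = 124° from the x-axis; with |PR| = 30.3, R = P + 30.3·(cos 124°, sin 124°) = (3.51, 33.2). PR ⟂ RM; with |RM| = 22.7 on the right of PR, M = R + 22.7·(0.825, 0.565) = (22.2, 46.0). Then |EM| = |M − E| = 51.1.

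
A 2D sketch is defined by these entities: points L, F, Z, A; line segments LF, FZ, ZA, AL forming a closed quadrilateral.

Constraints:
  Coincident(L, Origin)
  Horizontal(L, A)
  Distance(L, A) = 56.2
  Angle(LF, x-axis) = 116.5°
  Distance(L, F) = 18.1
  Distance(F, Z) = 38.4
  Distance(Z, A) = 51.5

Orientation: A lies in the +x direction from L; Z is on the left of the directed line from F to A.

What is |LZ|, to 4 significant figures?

45.25

L is at the origin; L and A share the same y with |LA| = 56.2 and A in +x, so A = (56.2, 0). LF runs at 116.5° with |LF| = 18.1, so F = (-8.076, 16.20). Z is determined by |FZ| = 38.4 and |ZA| = 51.5 together: it lies at the intersection of circle(F, 38.4) and circle(A, 51.5). With |FA| = 66.29, the foot of the radical line on FA is 24.26 from F and the perpendicular offset is √(38.4² − 24.26²) = 29.77. Taking the left-of-FA solution: Z = (22.72, 39.13).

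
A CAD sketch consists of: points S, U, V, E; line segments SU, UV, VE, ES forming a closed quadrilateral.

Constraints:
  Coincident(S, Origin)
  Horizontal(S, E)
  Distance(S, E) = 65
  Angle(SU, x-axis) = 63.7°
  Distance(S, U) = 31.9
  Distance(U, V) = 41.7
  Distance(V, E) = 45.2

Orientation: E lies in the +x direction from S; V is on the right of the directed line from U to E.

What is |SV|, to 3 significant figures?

24.9

Checks: |UV| = 41.70 ✓; |VE| = 45.20 ✓.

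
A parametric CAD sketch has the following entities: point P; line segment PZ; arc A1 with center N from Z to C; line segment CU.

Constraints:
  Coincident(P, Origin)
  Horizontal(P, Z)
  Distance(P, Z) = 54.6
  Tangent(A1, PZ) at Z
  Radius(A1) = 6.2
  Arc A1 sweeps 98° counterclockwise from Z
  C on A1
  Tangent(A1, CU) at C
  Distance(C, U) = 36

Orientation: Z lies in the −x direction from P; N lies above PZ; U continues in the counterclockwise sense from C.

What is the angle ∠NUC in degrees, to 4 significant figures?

9.772°

P is at the origin; PZ is horizontal with |PZ| = 54.6 and Z on the −x side, so Z = (-54.60, 0.000). A1 meets PZ tangentially, so NZ is at right angles to PZ, so N = Z + (0, 6.2) = (-54.60, 6.200). On A1, Z sits at bearing -90° from N; a 98° counterclockwise sweep puts C at bearing 8°, so C = N + 6.2·(cos 8°, sin 8°) = (-48.46, 7.063). The tangent condition forces NC to be normal to CU, so CU runs along (−sin 8°, cos 8°); with |CU| = 36.0, U = (-53.47, 42.71). Then cos ∠NUC = UN·UC / (|UN||UC|), giving 9.772°.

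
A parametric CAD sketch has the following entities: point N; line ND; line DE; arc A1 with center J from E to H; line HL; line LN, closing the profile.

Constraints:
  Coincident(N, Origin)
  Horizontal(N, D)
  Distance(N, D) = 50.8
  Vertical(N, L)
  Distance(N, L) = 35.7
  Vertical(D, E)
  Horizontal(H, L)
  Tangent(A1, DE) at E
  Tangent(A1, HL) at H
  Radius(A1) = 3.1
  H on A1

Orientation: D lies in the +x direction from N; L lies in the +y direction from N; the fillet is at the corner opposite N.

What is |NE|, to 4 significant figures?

60.36

N is at the origin; N and D share the same y with |ND| = 50.8 and D on the +x side, so D = (50.80, 0.000). NL is vertical with |NL| = 35.7 and L on the +y side, so L = (0.000, 35.70). The virtual corner opposite N is at (50.80, 35.70). Tangency of A1 to DE means the radius JE is perpendicular to DE and since A1 is tangent to HL there, JH ⟂ HL, with radius 3.1, so the center J sits 3.1 in from both sides at J = (47.70, 32.60). That places the tangent points at E = (50.80, 32.60) on DE and H = (47.70, 35.70) on HL. Then |NE| = |E − N| = 60.36.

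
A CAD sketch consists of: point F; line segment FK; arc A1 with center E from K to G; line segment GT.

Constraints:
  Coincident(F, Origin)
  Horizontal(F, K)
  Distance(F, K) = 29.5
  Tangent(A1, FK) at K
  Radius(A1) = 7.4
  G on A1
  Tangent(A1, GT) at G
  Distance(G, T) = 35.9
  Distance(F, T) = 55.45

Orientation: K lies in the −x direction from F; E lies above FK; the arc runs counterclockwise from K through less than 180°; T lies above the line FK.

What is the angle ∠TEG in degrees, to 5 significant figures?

78.353°

F is at the origin; FK is horizontal with |FK| = 29.5 and K on the −x side, so K = (-29.500, 0.0000). A1 meets FK tangentially, so EK is at right angles to FK, so E = K + (0, 7.4) = (-29.500, 7.4000). Since EG ⟂ GT (tangency), |ET| = √(7.4² + 35.9²) = 36.655 regardless of where G sits on A1. So T lies on both circle(F, 55.45) and circle(E, 36.655); the above-FK intersection is T = (-34.039, 43.773). G is the foot of the tangent from T: G = (-22.493, 9.7799).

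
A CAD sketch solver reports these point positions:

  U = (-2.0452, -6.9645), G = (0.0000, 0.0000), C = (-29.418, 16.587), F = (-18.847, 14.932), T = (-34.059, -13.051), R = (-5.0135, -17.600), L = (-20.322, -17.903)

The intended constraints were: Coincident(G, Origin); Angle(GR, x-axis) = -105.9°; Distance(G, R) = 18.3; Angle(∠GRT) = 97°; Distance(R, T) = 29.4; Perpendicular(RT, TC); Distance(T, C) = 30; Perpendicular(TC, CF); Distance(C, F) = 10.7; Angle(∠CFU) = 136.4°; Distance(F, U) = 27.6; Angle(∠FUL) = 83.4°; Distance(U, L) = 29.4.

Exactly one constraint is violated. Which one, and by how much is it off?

Distance(U, L) = 29.4 — off by 8.10.

G = (0.00, 0.00) ✓; GR at -105.9° ✓; |GR| = 18.30 ✓; ∠GRT = 97.00° ✓; |RT| = 29.40 ✓; ∠(RT, TC) = 90.00° ✓; |TC| = 30.00 ✓; ∠(TC, CF) = 90.00° ✓; |CF| = 10.70 ✓; ∠CFU = 136.4° ✓; |FU| = 27.60 ✓; ∠FUL = 83.40° ✓; |UL| = 21.30 ✗.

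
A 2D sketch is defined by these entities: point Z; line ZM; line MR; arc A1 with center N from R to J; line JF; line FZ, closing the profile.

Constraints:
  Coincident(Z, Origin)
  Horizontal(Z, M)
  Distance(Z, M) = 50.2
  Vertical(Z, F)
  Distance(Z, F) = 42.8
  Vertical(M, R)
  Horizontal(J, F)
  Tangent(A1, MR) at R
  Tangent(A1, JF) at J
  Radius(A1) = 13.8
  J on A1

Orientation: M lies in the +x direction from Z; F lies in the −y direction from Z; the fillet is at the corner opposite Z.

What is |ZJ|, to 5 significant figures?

56.185

Z is at the origin; ZM is horizontal with |ZM| = 50.2 and M on the +x side, so M = (50.200, 0.0000). Z and F share the same x with |ZF| = 42.8 and F on the −y side, so F = (0.0000, -42.800). The virtual corner opposite Z is at (50.200, -42.800). Since A1 is tangent to MR there, NR ⟂ MR and the tangent condition forces NJ to be normal to JF, with radius 13.8, so the center N sits 13.8 in from both sides at N = (36.400, -29.000). That places the tangent points at R = (50.200, -29.000) on MR and J = (36.400, -42.800) on JF. Then |ZJ| = |J − Z| = 56.185.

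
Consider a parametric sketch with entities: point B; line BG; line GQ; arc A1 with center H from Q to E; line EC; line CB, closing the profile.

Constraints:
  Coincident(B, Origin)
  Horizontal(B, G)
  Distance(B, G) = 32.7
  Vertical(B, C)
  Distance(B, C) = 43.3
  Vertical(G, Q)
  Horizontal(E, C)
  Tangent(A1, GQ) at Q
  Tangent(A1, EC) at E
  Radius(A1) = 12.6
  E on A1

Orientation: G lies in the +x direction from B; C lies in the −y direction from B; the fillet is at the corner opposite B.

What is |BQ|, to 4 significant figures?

44.85

B is at the origin; BG is horizontal with |BG| = 32.7 and G on the +x side, so G = (32.70, 0.000). B and C share the same x with |BC| = 43.3 and C on the −y side, so C = (0.000, -43.30). The virtual corner opposite B is at (32.70, -43.30). Tangency of A1 to GQ means the radius HQ is perpendicular to GQ and A1 meets EC tangentially, so HE is at right angles to EC, with radius 12.6, so the center H sits 12.6 in from both sides at H = (20.10, -30.70). That places the tangent points at Q = (32.70, -30.70) on GQ and E = (20.10, -43.30) on EC. Then |BQ| = |Q − B| = 44.85.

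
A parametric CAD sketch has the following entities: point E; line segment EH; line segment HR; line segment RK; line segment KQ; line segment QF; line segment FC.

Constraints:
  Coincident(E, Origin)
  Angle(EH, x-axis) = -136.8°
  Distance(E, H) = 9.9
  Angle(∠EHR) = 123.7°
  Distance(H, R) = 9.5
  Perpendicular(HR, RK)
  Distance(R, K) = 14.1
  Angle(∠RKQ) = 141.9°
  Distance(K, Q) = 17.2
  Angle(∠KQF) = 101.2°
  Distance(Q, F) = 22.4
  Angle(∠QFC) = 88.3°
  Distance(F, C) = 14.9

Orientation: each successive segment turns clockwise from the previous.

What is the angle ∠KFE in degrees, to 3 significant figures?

24.4°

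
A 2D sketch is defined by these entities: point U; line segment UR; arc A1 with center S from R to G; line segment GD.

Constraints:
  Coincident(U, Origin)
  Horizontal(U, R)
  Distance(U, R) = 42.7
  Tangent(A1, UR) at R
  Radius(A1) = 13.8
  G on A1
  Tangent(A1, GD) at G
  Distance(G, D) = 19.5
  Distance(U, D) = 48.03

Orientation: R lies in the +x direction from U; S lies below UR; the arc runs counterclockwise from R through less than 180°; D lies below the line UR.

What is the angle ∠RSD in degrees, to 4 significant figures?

154.7°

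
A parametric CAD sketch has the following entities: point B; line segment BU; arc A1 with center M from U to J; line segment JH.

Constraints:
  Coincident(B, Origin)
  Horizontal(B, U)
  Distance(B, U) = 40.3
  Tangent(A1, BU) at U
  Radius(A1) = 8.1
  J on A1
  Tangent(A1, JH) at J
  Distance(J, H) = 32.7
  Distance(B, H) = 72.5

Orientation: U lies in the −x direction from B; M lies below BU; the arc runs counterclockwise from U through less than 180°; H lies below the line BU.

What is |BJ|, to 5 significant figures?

46.961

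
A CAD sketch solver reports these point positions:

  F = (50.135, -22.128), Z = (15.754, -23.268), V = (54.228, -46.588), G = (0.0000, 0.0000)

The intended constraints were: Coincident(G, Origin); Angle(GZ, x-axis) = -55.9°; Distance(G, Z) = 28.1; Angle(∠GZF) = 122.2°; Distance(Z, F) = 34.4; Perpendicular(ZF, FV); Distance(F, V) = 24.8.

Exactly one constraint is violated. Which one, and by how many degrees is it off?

Perpendicular(ZF, FV) — off by 7.60°.

G = (0.00, 0.00) ✓; GZ at -55.90° ✓; |GZ| = 28.10 ✓; ∠GZF = 122.2° ✓; |ZF| = 34.40 ✓; ∠(ZF, FV) = 82.40° ✗; |FV| = 24.80 ✓.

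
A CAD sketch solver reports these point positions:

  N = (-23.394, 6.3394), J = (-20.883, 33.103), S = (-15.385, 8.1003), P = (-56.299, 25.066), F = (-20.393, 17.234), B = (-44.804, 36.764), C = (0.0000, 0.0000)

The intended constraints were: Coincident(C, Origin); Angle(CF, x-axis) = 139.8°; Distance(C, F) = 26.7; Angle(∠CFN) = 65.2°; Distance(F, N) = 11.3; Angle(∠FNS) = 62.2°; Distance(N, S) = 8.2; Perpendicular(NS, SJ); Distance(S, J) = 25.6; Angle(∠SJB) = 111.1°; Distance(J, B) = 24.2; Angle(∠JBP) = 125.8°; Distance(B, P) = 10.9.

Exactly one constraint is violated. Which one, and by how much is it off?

Distance(B, P) = 10.9 — off by 5.50.

C = (0.00, 0.00) ✓; CF at 139.8° ✓; |CF| = 26.70 ✓; ∠CFN = 65.20° ✓; |FN| = 11.30 ✓; ∠FNS = 62.20° ✓; |NS| = 8.200 ✓; ∠(NS, SJ) = 90.00° ✓; |SJ| = 25.60 ✓; ∠SJB = 111.1° ✓; |JB| = 24.20 ✓; ∠JBP = 125.8° ✓; |BP| = 16.40 ✗.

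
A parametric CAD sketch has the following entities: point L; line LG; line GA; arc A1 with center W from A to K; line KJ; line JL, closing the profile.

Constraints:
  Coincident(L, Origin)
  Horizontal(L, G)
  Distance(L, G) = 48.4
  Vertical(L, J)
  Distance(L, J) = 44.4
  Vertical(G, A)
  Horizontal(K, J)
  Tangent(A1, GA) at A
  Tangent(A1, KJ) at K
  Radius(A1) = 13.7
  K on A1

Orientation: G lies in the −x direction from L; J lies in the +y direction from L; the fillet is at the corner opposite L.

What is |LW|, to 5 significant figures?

46.331

L is at the origin; L and G share the same y with |LG| = 48.4 and G on the −x side, so G = (-48.400, 0.0000). L and J share the same x with |LJ| = 44.4 and J on the +y side, so J = (0.0000, 44.400). The virtual corner opposite L is at (-48.400, 44.400). The tangent condition forces WA to be normal to GA and since A1 is tangent to KJ there, WK ⟂ KJ, with radius 13.7, so the center W sits 13.7 in from both sides at W = (-34.700, 30.700). Then |LW| = |W − L| = 46.331.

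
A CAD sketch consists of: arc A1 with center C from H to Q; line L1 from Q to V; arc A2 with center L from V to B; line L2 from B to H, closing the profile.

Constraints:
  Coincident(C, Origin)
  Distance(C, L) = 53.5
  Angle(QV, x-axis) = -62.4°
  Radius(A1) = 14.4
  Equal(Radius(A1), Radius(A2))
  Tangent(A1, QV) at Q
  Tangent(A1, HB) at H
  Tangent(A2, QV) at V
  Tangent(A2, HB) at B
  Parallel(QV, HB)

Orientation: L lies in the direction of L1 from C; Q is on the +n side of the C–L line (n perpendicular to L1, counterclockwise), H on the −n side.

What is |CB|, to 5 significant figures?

55.404

The slot axis is L1's direction at -62.4°, so u = (cos -62.4°, sin -62.4°) = (0.46330, -0.88620) and n = (−sin -62.4°, cos -62.4°) = (0.88620, 0.46330). C is at the origin and L lies 53.5 along u from C, so L = 53.5·u = (24.786, -47.412). Tangency of A1 to both parallel lines with radius 14.4 puts Q and H at C ± 14.4·n: Q = (12.761, 6.6715), H = (-12.761, -6.6715). Equal radii place V and B the same way about L: V = L + 14.4·n = (37.548, -40.740), B = L − 14.4·n = (12.025, -54.083). Then |CB| = |B − C| = 55.404.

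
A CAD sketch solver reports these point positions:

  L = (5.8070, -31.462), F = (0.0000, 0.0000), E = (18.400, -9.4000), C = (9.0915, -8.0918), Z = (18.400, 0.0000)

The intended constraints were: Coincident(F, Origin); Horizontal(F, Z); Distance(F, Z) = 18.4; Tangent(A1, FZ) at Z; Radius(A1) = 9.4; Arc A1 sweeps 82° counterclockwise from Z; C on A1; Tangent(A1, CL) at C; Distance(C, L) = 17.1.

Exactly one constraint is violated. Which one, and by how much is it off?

Distance(C, L) = 17.1 — off by 6.50.

F = (0.00, 0.00) ✓; F.y = 0.00, Z.y = 0.00 ✓; |FZ| = 18.40 ✓; ∠(EZ, ZF) = 90.00° ✓; |EZ| = 9.400 ✓; bearing(E→C) − bearing(E→Z) = 82.00° ✓; |EC| = 9.400 ✓; ∠(EC, CL) = 90.00° ✓; |CL| = 23.60 ✗.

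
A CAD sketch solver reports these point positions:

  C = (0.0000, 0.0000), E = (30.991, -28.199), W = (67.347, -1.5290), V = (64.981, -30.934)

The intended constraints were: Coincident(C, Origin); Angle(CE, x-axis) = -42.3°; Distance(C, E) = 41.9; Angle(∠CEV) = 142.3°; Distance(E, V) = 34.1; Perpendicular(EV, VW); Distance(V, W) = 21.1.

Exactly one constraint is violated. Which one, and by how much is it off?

Distance(V, W) = 21.1 — off by 8.40.

C = (0.00, 0.00) ✓; CE at -42.30° ✓; |CE| = 41.90 ✓; ∠CEV = 142.3° ✓; |EV| = 34.10 ✓; ∠(EV, VW) = 90.00° ✓; |VW| = 29.50 ✗.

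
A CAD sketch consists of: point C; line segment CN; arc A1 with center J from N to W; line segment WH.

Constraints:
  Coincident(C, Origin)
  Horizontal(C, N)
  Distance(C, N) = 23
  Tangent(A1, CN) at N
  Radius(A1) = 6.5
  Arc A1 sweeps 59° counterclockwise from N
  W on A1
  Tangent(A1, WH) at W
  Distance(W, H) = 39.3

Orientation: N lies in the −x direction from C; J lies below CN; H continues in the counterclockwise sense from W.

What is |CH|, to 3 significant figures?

61.2

C is at the origin; CN is horizontal with |CN| = 23.0 and N on the −x side, so N = (-23.0, 0.00). Tangency of A1 to CN means the radius JN is perpendicular to CN, so J = N + (0, -6.5) = (-23.0, -6.50). On A1, N sits at bearing 90° from J; a 59° counterclockwise sweep puts W at bearing 149°, so W = J + 6.5·(cos 149°, sin 149°) = (-28.6, -3.15). A1 meets WH tangentially, so JW is at right angles to WH, so WH runs along (−sin 149°, cos 149°); with |WH| = 39.3, H = (-48.8, -36.8). Then |CH| = |H − C| = 61.2.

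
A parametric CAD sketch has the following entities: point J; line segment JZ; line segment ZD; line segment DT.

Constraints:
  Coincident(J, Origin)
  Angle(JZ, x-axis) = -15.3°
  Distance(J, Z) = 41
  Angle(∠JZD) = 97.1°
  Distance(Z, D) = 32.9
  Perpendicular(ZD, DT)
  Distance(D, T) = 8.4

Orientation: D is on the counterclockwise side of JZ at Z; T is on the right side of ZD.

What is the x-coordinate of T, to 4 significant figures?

59.85

J is at the origin; JZ runs at -15.3° with length 41.0, so Z = 41.0·(cos -15.3°, sin -15.3°) = (39.55, -10.82). ∠JZD = 97.1°, so ZD runs at -15.3° + (180° − 97.1°) = 67.60° from the x-axis; with |ZD| = 32.9, D = Z + 32.9·(cos 67.60°, sin 67.60°) = (52.08, 19.60). ZD is perpendicular to DT; with |DT| = 8.4 on the right of ZD, T = D + 8.4·(0.9245, -0.3811) = (59.85, 16.40). So T.x = 59.85.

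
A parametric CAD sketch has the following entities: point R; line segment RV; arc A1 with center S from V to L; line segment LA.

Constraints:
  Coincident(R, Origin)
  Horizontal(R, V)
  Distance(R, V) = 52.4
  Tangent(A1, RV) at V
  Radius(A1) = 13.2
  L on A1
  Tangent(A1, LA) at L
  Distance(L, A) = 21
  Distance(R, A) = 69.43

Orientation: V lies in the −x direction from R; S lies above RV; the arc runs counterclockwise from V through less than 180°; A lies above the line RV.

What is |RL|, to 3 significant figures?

49.0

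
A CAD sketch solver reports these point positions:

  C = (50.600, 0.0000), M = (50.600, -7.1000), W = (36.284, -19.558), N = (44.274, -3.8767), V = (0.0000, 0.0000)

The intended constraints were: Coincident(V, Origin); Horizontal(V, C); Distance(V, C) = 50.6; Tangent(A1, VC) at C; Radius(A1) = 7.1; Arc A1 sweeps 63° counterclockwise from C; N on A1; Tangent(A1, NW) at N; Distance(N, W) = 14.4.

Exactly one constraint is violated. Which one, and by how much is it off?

Distance(N, W) = 14.4 — off by 3.20.

V = (0.00, 0.00) ✓; V.y = 0.00, C.y = 0.00 ✓; |VC| = 50.60 ✓; ∠(MC, CV) = 90.00° ✓; |MC| = 7.100 ✓; bearing(M→N) − bearing(M→C) = 63.00° ✓; |MN| = 7.100 ✓; ∠(MN, NW) = 90.00° ✓; |NW| = 17.60 ✗.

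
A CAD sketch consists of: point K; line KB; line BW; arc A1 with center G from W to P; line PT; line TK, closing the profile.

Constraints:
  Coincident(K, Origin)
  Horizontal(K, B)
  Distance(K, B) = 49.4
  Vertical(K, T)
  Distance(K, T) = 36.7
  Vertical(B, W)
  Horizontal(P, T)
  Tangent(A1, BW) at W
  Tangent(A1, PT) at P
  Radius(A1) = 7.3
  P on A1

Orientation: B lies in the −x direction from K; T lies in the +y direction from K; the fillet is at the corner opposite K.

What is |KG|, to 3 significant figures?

51.3

K is at the origin; K and B share the same y with |KB| = 49.4 and B on the −x side, so B = (-49.4, 0.00). K and T share the same x with |KT| = 36.7 and T on the +y side, so T = (0.00, 36.7). The virtual corner opposite K is at (-49.4, 36.7). Since A1 is tangent to BW there, GW ⟂ BW and tangency of A1 to PT means the radius GP is perpendicular to PT, with radius 7.3, so the center G sits 7.3 in from both sides at G = (-42.1, 29.4). Then |KG| = |G − K| = 51.3.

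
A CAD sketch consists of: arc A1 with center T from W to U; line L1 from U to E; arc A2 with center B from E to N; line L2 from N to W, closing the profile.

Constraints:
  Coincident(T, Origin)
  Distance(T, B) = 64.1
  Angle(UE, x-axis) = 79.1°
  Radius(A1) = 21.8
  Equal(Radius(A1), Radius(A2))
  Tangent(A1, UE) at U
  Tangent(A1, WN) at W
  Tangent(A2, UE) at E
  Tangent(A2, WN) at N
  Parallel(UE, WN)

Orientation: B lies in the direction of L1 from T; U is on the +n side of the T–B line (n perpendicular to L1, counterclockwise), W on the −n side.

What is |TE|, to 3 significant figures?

67.7

The slot axis is L1's direction at 79.1°, so u = (cos 79.1°, sin 79.1°) = (0.189, 0.982) and n = (−sin 79.1°, cos 79.1°) = (-0.982, 0.189). T is at the origin and B lies 64.1 along u from T, so B = 64.1·u = (12.1, 62.9). Tangency of A1 to both parallel lines with radius 21.8 puts U and W at T ± 21.8·n: U = (-21.4, 4.12), W = (21.4, -4.12). Equal radii place E and N the same way about B: E = B + 21.8·n = (-9.29, 67.1), N = B − 21.8·n = (33.5, 58.8). Then |TE| = |E − T| = 67.7.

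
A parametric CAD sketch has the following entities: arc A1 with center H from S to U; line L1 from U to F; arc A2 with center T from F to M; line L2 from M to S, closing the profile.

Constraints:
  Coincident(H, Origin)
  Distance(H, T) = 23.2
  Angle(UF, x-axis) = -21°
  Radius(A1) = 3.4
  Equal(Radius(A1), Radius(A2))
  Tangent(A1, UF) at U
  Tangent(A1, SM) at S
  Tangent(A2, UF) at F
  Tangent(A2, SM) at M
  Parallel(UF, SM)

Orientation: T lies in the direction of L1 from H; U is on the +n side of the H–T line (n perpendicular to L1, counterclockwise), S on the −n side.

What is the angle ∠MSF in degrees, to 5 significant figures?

16.336°

The slot axis is L1's direction at -21.0°, so u = (cos -21.0°, sin -21.0°) = (0.93358, -0.35837) and n = (−sin -21.0°, cos -21.0°) = (0.35837, 0.93358). H is at the origin and T lies 23.2 along u from H, so T = 23.2·u = (21.659, -8.3141). Tangency of A1 to both parallel lines with radius 3.4 puts U and S at H ± 3.4·n: U = (1.2185, 3.1742), S = (-1.2185, -3.1742). Equal radii place F and M the same way about T: F = T + 3.4·n = (22.878, -5.1400), M = T − 3.4·n = (20.441, -11.488). Then cos ∠MSF = SM·SF / (|SM||SF|), giving 16.336°.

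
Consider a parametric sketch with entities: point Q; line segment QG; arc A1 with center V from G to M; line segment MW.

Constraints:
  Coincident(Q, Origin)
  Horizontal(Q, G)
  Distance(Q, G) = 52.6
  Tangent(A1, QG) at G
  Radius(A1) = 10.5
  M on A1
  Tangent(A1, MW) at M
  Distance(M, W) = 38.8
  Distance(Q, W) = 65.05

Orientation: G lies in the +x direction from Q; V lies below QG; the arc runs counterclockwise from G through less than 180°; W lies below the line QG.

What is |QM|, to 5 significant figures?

43.407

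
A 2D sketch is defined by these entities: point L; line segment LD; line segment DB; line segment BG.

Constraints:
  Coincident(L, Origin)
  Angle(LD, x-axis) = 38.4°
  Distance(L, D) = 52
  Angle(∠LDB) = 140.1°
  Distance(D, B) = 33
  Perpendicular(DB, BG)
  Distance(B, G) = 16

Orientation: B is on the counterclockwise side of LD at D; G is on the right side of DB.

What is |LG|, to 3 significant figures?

88.0

L is at the origin; LD runs at 38.4° with length 52.0, so D = 52.0·(cos 38.4°, sin 38.4°) = (40.8, 32.3). ∠LDB = 140.1°, so DB runs at 38.4° + (180° − 140.1°) = 78.3° from the x-axis; with |DB| = 33.0, B = D + 33.0·(cos 78.3°, sin 78.3°) = (47.4, 64.6). DB is perpendicular to BG; with |BG| = 16.0 on the right of DB, G = B + 16.0·(0.979, -0.203) = (63.1, 61.4). Then |LG| = |G − L| = 88.0.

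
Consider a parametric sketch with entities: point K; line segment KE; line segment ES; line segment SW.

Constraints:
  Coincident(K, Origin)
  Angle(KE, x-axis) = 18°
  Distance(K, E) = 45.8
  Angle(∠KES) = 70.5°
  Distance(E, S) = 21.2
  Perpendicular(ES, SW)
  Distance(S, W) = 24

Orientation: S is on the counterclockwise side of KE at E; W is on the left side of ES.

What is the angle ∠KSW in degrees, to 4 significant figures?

7.797°

K is at the origin; KE runs at 18.0° with length 45.8, so E = 45.8·(cos 18.0°, sin 18.0°) = (43.56, 14.15). ∠KES = 70.5°, so ES runs at 18.0° + (180° − 70.5°) = 127.5° from the x-axis; with |ES| = 21.2, S = E + 21.2·(cos 127.5°, sin 127.5°) = (30.65, 30.97). ES is perpendicular to SW; with |SW| = 24.0 on the left of ES, W = S + 24.0·(-0.7934, -0.6088) = (11.61, 16.36). Then cos ∠KSW = SK·SW / (|SK||SW|), giving 7.797°.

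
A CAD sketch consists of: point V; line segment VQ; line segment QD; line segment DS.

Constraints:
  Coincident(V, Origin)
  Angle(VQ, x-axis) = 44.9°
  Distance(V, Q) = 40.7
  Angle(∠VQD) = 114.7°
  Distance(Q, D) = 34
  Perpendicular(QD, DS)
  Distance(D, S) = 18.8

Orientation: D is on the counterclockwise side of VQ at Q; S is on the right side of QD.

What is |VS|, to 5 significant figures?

75.583

∠VQD = 114.7°, so QD runs at 44.9° + (180° − 114.7°) = 110.20° from the x-axis; with |QD| = 34.0, D = Q + 34.0·(cos 110.20°, sin 110.20°) = (17.089, 60.638). QD ⟂ DS; with |DS| = 18.8 on the right of QD, S = D + 18.8·(0.93849, 0.34530) = (34.733, 67.129). Then |VS| = |S − V| = 75.583.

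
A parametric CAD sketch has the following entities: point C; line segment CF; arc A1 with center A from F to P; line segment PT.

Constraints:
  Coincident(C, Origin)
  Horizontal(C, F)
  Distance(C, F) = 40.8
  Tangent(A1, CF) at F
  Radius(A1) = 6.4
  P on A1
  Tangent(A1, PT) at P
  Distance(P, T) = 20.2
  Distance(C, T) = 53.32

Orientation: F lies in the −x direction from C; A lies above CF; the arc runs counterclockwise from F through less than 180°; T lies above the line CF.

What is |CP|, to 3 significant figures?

36.7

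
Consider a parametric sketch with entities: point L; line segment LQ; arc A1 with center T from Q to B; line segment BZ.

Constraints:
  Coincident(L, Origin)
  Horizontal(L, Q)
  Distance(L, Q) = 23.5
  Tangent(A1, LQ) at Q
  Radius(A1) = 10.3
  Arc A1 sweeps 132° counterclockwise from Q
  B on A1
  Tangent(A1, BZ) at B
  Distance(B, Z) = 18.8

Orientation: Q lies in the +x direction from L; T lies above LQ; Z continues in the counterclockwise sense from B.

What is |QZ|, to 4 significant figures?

31.55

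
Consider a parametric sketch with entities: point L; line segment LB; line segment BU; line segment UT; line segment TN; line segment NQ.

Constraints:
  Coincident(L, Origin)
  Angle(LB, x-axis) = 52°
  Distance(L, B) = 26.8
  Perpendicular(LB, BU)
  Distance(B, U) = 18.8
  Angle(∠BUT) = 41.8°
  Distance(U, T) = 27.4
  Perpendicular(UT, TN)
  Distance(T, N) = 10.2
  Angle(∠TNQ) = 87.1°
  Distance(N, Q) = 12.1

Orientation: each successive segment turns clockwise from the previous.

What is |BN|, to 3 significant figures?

13.6

L is at the origin; LB runs at 52.0° with length 26.8, so B = (16.5, 21.1). LB is perpendicular to BU, so BU runs at -38.0°; with |BU| = 18.8, U = (31.3, 9.54). ∠BUT = 41.8° gives UT at -176° from the x-axis; with |UT| = 27.4, T = (3.97, 7.73). UT ⟂ TN, so TN runs at 93.8°; with |TN| = 10.2, N = (3.30, 17.9). Then |BN| = |N − B| = 13.6.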